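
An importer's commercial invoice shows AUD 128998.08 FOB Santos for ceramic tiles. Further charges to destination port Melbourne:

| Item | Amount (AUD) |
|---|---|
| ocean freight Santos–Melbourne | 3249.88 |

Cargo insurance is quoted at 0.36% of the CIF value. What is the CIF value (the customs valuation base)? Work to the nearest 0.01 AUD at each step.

CIF value: AUD 132725.77

Let C be the CIF value. C = FOB price + freight + 0.36% × C
C − 0.36% × C = 128998.08 + 3249.88
0.9964 × C = 132247.96
C = 132247.96 / 0.9964 = 132725.77
Insurance premium = 0.36% × 132725.77 = 477.81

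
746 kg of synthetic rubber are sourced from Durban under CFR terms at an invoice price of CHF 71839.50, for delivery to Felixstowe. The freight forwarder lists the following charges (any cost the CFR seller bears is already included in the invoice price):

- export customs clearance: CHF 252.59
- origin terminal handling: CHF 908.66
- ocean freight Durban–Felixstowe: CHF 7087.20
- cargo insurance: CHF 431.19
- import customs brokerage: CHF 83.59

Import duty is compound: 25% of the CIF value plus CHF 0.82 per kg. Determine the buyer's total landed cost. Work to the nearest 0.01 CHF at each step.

CFR: the seller pays costs through ocean freight to the destination port, but not insurance.
Already in the invoice (seller's account under CFR): export clearance, origin terminal, freight — exclude.
CIF value = CFR price + insurance = 71839.50 + 431.19 = 72270.69
Ad valorem component: 72270.69 × 25% = 18067.67
Specific component: 746 × 0.82 = 611.72
Import duty = 18067.67 + 611.72 = 18679.39
Buyer bears: insurance 431.19 + brokerage 83.59 + duty 18679.39 = 19194.17
Landed cost = invoice 71839.50 + 19194.17 = 91033.67

Total landed cost: CHF 91033.67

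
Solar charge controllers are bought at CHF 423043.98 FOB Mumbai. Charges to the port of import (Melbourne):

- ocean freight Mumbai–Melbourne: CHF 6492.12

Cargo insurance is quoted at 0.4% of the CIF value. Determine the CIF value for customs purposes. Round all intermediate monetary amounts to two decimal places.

Let C be the CIF value. C = FOB price + freight + 0.4% × C
C − 0.4% × C = 423043.98 + 6492.12
0.996 × C = 429536.10
C = 429536.10 / 0.996 = 431261.14
Insurance premium = 0.4% × 431261.14 = 1725.04

CIF value: CHF 431261.14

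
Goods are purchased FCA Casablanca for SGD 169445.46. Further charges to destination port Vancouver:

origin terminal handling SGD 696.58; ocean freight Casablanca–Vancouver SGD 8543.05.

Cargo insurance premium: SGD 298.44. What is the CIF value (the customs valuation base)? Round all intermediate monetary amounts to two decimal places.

CIF = FCA price + pre-shipment costs + freight + insurance
CIF = 169445.46 + 696.58 + 8543.05 + 298.44 = 178983.53

CIF value: SGD 178983.53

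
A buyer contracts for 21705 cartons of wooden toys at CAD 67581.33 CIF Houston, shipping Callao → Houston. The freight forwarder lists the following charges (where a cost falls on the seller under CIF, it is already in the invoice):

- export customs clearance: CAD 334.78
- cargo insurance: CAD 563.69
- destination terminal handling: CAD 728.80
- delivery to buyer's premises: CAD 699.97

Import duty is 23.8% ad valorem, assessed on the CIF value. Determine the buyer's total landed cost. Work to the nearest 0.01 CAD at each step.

Total landed cost: CAD 85094.46

CIF: the seller pays costs through ocean freight and marine insurance to the destination port.
Already in the invoice (seller's account under CIF): export clearance, insurance — exclude.
The CIF price already equals the CIF value: 67581.33
Import duty = 67581.33 × 23.8% = 16084.36
Buyer bears: destination terminal 728.80 + delivery 699.97 + duty 16084.36 = 17513.13
Landed cost = invoice 67581.33 + 17513.13 = 85094.46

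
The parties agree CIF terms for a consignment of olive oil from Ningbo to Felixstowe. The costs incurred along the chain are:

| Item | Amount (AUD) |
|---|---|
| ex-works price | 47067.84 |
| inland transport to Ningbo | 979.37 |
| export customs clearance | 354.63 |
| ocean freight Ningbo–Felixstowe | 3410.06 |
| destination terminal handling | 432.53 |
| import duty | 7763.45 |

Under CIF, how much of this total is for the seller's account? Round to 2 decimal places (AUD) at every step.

Seller's account: AUD 51811.90

CIF: the seller pays costs through ocean freight and marine insurance to the destination port.
Seller's account: goods 47067.84 + inland to port 979.37 + export clearance 354.63 + freight 3410.06 = 51811.90
Buyer's account: destination terminal 432.53 + duty 7763.45 = 8195.98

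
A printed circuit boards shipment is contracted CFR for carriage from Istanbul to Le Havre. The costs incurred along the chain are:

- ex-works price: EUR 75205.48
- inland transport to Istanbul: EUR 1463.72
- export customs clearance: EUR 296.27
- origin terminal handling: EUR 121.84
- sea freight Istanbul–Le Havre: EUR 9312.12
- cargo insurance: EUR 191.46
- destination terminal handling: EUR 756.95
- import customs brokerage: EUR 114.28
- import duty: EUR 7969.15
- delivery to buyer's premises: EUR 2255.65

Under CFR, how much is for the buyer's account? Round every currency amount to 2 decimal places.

Buyer's account: EUR 11287.49

CFR: the seller pays costs through ocean freight to the destination port, but not insurance.
Seller's account: goods 75205.48 + inland to port 1463.72 + export clearance 296.27 + origin terminal 121.84 + freight 9312.12 = 86399.43
Buyer's account: insurance 191.46 + destination terminal 756.95 + brokerage 114.28 + duty 7969.15 + delivery 2255.65 = 11287.49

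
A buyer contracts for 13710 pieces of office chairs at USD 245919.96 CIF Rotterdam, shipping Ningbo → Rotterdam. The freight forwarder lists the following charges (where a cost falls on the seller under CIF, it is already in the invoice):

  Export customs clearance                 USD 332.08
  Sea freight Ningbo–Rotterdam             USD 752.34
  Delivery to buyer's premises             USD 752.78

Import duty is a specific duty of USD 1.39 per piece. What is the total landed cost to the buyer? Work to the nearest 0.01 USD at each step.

Total landed cost: USD 265729.64

CIF: the seller pays costs through ocean freight and marine insurance to the destination port.
Already in the invoice (seller's account under CIF): export clearance, freight — exclude.
The CIF price already equals the CIF value: 245919.96
Import duty = 13710 × 1.39 = 19056.90
Buyer bears: delivery 752.78 + duty 19056.90 = 19809.68
Landed cost = invoice 245919.96 + 19809.68 = 265729.64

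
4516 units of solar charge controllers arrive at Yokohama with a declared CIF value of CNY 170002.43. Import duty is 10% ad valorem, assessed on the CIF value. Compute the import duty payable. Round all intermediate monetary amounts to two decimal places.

Import duty = 170002.43 × 10% = 17000.24

Import duty: CNY 17000.24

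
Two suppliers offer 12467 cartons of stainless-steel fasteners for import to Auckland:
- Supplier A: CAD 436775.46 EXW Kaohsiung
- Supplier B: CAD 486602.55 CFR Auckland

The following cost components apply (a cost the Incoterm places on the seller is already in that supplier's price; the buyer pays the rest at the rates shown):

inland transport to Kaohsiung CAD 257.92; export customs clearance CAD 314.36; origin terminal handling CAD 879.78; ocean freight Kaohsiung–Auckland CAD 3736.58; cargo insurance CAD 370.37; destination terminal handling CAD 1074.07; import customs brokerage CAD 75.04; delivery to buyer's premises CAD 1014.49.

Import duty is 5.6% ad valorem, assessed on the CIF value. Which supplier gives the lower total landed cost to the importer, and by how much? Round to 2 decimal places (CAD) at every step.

Supplier A (EXW):
CIF value = EXW price + inland to port + export clearance + origin terminal + freight + insurance = 436775.46 + 257.92 + 314.36 + 879.78 + 3736.58 + 370.37 = 442334.47
Import duty = 442334.47 × 5.6% = 24770.73
Buyer bears (A): 257.92 + 314.36 + 879.78 + 3736.58 + 370.37 + 1074.07 + 75.04 + 1014.49 = 7722.61
Landed cost (A) = invoice 436775.46 + 7722.61 + duty 24770.73 = 469268.80
Supplier B (CFR):
CIF value = CFR price + insurance = 486602.55 + 370.37 = 486972.92
Import duty = 486972.92 × 5.6% = 27270.48
Buyer bears (B): 370.37 + 1074.07 + 75.04 + 1014.49 = 2533.97
Landed cost (B) = invoice 486602.55 + 2533.97 + duty 27270.48 = 516407.00
Difference = |469268.80 − 516407.00| = 47138.20

Supplier A is cheaper by CAD 47138.20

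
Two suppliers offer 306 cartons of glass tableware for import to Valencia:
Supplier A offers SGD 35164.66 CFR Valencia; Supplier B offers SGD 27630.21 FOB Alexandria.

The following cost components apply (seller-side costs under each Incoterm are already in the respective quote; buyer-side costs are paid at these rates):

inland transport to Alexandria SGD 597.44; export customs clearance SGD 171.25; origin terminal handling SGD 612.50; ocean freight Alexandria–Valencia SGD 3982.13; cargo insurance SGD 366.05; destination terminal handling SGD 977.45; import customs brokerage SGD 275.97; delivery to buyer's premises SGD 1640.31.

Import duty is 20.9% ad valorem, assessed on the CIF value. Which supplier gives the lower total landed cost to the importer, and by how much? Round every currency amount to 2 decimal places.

Supplier A (CFR):
CIF value = CFR price + insurance = 35164.66 + 366.05 = 35530.71
Import duty = 35530.71 × 20.9% = 7425.92
Buyer bears (A): 366.05 + 977.45 + 275.97 + 1640.31 = 3259.78
Landed cost (A) = invoice 35164.66 + 3259.78 + duty 7425.92 = 45850.36
Supplier B (FOB):
CIF value = FOB price + freight + insurance = 27630.21 + 3982.13 + 366.05 = 31978.39
Import duty = 31978.39 × 20.9% = 6683.48
Buyer bears (B): 3982.13 + 366.05 + 977.45 + 275.97 + 1640.31 = 7241.91
Landed cost (B) = invoice 27630.21 + 7241.91 + duty 6683.48 = 41555.60
Difference = |45850.36 − 41555.60| = 4294.76

Supplier B is cheaper by SGD 4294.76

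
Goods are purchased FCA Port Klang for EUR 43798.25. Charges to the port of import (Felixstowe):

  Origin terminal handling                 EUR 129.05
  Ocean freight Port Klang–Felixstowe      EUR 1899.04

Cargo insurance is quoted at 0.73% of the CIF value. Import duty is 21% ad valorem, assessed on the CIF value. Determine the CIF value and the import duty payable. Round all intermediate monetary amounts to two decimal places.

Let C be the CIF value. C = FCA price + pre-shipment costs + freight + 0.73% × C
C − 0.73% × C = 43798.25 + 129.05 + 1899.04
0.9927 × C = 45826.34
C = 45826.34 / 0.9927 = 46163.33
Insurance premium = 0.73% × 46163.33 = 336.99
Import duty = 46163.33 × 21% = 9694.30

CIF value: EUR 46163.33; import duty: EUR 9694.30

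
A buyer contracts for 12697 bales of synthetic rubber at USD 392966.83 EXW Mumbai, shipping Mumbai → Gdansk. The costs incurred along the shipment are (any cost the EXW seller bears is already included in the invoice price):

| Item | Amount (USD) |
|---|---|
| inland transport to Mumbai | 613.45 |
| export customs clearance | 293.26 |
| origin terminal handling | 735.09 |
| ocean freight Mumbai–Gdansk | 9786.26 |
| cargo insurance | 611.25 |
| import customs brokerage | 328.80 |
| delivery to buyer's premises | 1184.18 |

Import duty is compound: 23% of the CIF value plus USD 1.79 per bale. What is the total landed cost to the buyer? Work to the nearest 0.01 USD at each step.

Total landed cost: USD 522398.16

EXW: the seller makes goods available at their premises; the buyer bears all onward costs.
CIF value = EXW price + inland to port + export clearance + origin terminal + freight + insurance = 392966.83 + 613.45 + 293.26 + 735.09 + 9786.26 + 611.25 = 405006.14
Ad valorem component: 405006.14 × 23% = 93151.41
Specific component: 12697 × 1.79 = 22727.63
Import duty = 93151.41 + 22727.63 = 115879.04
Buyer bears: inland to port 613.45 + export clearance 293.26 + origin terminal 735.09 + freight 9786.26 + insurance 611.25 + brokerage 328.80 + delivery 1184.18 + duty 115879.04 = 129431.33
Landed cost = invoice 392966.83 + 129431.33 = 522398.16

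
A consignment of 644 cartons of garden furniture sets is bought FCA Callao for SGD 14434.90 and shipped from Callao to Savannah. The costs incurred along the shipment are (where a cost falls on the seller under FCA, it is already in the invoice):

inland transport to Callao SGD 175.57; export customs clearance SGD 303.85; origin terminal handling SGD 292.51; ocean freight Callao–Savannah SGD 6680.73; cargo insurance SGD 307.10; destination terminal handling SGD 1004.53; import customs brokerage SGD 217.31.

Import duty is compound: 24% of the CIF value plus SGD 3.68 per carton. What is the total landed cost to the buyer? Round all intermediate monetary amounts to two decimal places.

FCA: the seller delivers export-cleared goods to the carrier; the buyer bears costs from that point.
Already in the invoice (seller's account under FCA): inland to port, export clearance — exclude.
CIF value = FCA price + origin terminal + freight + insurance = 14434.90 + 292.51 + 6680.73 + 307.10 = 21715.24
Ad valorem component: 21715.24 × 24% = 5211.66
Specific component: 644 × 3.68 = 2369.92
Import duty = 5211.66 + 2369.92 = 7581.58
Buyer bears: origin terminal 292.51 + freight 6680.73 + insurance 307.10 + destination terminal 1004.53 + brokerage 217.31 + duty 7581.58 = 16083.76
Landed cost = invoice 14434.90 + 16083.76 = 30518.66

Total landed cost: SGD 30518.66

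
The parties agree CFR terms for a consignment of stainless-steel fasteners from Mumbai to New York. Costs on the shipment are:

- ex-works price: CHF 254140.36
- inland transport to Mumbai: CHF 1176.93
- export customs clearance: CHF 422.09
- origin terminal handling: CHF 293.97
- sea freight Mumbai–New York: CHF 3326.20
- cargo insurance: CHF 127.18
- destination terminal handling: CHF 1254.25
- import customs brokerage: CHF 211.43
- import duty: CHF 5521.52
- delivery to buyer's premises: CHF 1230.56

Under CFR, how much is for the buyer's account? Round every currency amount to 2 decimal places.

Buyer's account: CHF 8344.94

CFR: the seller pays costs through ocean freight to the destination port, but not insurance.
Seller's account: goods 254140.36 + inland to port 1176.93 + export clearance 422.09 + origin terminal 293.97 + freight 3326.20 = 259359.55
Buyer's account: insurance 127.18 + destination terminal 1254.25 + brokerage 211.43 + duty 5521.52 + delivery 1230.56 = 8344.94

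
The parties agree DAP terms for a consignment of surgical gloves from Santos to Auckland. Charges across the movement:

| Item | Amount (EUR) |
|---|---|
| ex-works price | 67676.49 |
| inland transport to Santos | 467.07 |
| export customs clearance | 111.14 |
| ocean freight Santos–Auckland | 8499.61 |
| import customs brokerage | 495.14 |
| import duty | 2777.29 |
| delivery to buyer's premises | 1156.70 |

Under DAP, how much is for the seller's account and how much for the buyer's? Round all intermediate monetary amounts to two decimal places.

Seller: EUR 77911.01; buyer: EUR 3272.43

DAP: the seller bears all costs to the named destination except import duty and clearance.
Seller's account: goods 67676.49 + inland to port 467.07 + export clearance 111.14 + freight 8499.61 + delivery 1156.70 = 77911.01
Buyer's account: brokerage 495.14 + duty 2777.29 = 3272.43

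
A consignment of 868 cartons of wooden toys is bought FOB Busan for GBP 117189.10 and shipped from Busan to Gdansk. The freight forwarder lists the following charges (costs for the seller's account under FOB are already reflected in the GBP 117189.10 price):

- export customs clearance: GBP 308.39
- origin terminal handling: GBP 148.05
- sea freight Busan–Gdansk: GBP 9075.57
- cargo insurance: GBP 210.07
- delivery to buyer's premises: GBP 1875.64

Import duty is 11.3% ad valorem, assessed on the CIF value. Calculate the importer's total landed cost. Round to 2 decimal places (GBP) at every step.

Total landed cost: GBP 142642.03

FOB: the seller bears costs until goods are on board at the origin port; the buyer bears freight, insurance and all costs thereafter.
Already in the invoice (seller's account under FOB): export clearance, origin terminal — exclude.
CIF value = FOB price + freight + insurance = 117189.10 + 9075.57 + 210.07 = 126474.74
Import duty = 126474.74 × 11.3% = 14291.65
Buyer bears: freight 9075.57 + insurance 210.07 + delivery 1875.64 + duty 14291.65 = 25452.93
Landed cost = invoice 117189.10 + 25452.93 = 142642.03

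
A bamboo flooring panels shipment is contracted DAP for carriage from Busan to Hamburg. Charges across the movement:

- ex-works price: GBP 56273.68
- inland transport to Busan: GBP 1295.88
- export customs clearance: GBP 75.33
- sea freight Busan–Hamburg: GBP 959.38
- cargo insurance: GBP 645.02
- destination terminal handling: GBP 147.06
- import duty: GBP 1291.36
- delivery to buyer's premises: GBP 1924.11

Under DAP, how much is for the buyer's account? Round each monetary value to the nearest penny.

DAP: the seller bears all costs to the named destination except import duty and clearance.
Seller's account: goods 56273.68 + inland to port 1295.88 + export clearance 75.33 + freight 959.38 + insurance 645.02 + destination terminal 147.06 + delivery 1924.11 = 61320.46
Buyer's account: duty 1291.36 = 1291.36

Buyer's account: GBP 1291.36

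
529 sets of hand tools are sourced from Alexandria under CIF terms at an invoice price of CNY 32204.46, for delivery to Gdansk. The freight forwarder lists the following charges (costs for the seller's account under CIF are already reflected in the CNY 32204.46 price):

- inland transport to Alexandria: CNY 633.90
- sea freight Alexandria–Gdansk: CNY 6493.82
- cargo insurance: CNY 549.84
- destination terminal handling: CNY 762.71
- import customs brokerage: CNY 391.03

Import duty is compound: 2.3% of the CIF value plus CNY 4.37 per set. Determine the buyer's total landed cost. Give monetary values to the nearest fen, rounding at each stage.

Total landed cost: CNY 36410.63

CIF: the seller pays costs through ocean freight and marine insurance to the destination port.
Already in the invoice (seller's account under CIF): inland to port, freight, insurance — exclude.
The CIF price already equals the CIF value: 32204.46
Ad valorem component: 32204.46 × 2.3% = 740.70
Specific component: 529 × 4.37 = 2311.73
Import duty = 740.70 + 2311.73 = 3052.43
Buyer bears: destination terminal 762.71 + brokerage 391.03 + duty 3052.43 = 4206.17
Landed cost = invoice 32204.46 + 4206.17 = 36410.63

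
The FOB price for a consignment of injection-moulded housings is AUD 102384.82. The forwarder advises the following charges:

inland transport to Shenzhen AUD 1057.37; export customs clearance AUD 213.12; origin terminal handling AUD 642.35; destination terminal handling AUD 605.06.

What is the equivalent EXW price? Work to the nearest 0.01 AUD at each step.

Not relevant to the conversion: destination terminal — on the buyer under both terms; not part of either seller's price.
From FOB to EXW, the seller no longer bears: inland to port, export clearance, origin terminal.
EXW price = 102384.82 − 1057.37 − 213.12 − 642.35 = 100471.98

EXW price: AUD 100471.98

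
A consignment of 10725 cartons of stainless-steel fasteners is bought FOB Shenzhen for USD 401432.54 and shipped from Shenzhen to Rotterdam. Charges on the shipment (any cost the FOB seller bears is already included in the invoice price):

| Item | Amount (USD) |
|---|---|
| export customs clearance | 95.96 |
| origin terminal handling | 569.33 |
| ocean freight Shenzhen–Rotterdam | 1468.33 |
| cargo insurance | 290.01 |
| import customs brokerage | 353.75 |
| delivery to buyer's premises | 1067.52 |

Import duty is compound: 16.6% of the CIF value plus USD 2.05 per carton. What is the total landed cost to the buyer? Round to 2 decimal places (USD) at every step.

Total landed cost: USD 493528.09

FOB: the seller bears costs until goods are on board at the origin port; the buyer bears freight, insurance and all costs thereafter.
Already in the invoice (seller's account under FOB): export clearance, origin terminal — exclude.
CIF value = FOB price + freight + insurance = 401432.54 + 1468.33 + 290.01 = 403190.88
Ad valorem component: 403190.88 × 16.6% = 66929.69
Specific component: 10725 × 2.05 = 21986.25
Import duty = 66929.69 + 21986.25 = 88915.94
Buyer bears: freight 1468.33 + insurance 290.01 + brokerage 353.75 + delivery 1067.52 + duty 88915.94 = 92095.55
Landed cost = invoice 401432.54 + 92095.55 = 493528.09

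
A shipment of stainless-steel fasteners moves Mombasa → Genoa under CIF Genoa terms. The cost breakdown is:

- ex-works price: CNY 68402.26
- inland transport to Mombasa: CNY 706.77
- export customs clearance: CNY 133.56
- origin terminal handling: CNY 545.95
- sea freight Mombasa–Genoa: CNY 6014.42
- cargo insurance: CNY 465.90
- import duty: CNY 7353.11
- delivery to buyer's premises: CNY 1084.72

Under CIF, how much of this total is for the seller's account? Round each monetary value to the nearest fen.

CIF: the seller pays costs through ocean freight and marine insurance to the destination port.
Seller's account: goods 68402.26 + inland to port 706.77 + export clearance 133.56 + origin terminal 545.95 + freight 6014.42 + insurance 465.90 = 76268.86
Buyer's account: duty 7353.11 + delivery 1084.72 = 8437.83

Seller's account: CNY 76268.86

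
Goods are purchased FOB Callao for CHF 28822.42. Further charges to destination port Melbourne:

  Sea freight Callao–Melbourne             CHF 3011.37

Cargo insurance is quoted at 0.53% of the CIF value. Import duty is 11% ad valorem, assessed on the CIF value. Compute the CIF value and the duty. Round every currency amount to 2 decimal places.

Let C be the CIF value. C = FOB price + freight + 0.53% × C
C − 0.53% × C = 28822.42 + 3011.37
0.9947 × C = 31833.79
C = 31833.79 / 0.9947 = 32003.41
Insurance premium = 0.53% × 32003.41 = 169.62
Import duty = 32003.41 × 11% = 3520.38

CIF value: CHF 32003.41; import duty: CHF 3520.38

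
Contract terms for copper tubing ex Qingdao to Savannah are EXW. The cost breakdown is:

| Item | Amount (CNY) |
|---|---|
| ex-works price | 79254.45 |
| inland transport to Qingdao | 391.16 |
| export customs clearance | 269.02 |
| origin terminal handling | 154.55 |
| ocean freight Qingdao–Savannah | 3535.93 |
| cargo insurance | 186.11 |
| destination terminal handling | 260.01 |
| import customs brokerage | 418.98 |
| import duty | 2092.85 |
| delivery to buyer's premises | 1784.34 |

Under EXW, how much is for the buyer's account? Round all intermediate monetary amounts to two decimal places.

EXW: the seller makes goods available at their premises; the buyer bears all onward costs.
Seller's account: goods 79254.45 = 79254.45
Buyer's account: inland to port 391.16 + export clearance 269.02 + origin terminal 154.55 + freight 3535.93 + insurance 186.11 + destination terminal 260.01 + brokerage 418.98 + duty 2092.85 + delivery 1784.34 = 9092.95

Buyer's account: CNY 9092.95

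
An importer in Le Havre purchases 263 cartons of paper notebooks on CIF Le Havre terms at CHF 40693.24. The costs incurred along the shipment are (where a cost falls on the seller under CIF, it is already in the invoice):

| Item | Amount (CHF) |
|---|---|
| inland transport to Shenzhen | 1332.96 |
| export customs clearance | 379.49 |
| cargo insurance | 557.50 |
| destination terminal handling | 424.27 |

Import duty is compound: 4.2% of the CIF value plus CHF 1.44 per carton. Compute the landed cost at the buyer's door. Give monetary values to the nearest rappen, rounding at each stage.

CIF: the seller pays costs through ocean freight and marine insurance to the destination port.
Already in the invoice (seller's account under CIF): inland to port, export clearance, insurance — exclude.
The CIF price already equals the CIF value: 40693.24
Ad valorem component: 40693.24 × 4.2% = 1709.12
Specific component: 263 × 1.44 = 378.72
Import duty = 1709.12 + 378.72 = 2087.84
Buyer bears: destination terminal 424.27 + duty 2087.84 = 2512.11
Landed cost = invoice 40693.24 + 2512.11 = 43205.35

Total landed cost: CHF 43205.35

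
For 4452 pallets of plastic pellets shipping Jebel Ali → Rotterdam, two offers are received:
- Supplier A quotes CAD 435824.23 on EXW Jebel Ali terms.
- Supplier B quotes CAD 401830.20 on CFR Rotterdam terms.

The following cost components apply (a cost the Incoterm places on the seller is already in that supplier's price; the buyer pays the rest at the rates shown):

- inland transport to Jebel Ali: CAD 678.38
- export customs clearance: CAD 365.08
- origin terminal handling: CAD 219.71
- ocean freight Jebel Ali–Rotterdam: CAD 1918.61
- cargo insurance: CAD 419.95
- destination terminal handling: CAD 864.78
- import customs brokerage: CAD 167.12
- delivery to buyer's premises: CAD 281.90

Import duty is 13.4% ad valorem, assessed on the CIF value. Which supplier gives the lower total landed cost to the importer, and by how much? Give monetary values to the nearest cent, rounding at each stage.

Supplier B is cheaper by CAD 42157.37

Supplier A (EXW):
CIF value = EXW price + inland to port + export clearance + origin terminal + freight + insurance = 435824.23 + 678.38 + 365.08 + 219.71 + 1918.61 + 419.95 = 439425.96
Import duty = 439425.96 × 13.4% = 58883.08
Buyer bears (A): 678.38 + 365.08 + 219.71 + 1918.61 + 419.95 + 864.78 + 167.12 + 281.90 = 4915.53
Landed cost (A) = invoice 435824.23 + 4915.53 + duty 58883.08 = 499622.84
Supplier B (CFR):
CIF value = CFR price + insurance = 401830.20 + 419.95 = 402250.15
Import duty = 402250.15 × 13.4% = 53901.52
Buyer bears (B): 419.95 + 864.78 + 167.12 + 281.90 = 1733.75
Landed cost (B) = invoice 401830.20 + 1733.75 + duty 53901.52 = 457465.47
Difference = |499622.84 − 457465.47| = 42157.37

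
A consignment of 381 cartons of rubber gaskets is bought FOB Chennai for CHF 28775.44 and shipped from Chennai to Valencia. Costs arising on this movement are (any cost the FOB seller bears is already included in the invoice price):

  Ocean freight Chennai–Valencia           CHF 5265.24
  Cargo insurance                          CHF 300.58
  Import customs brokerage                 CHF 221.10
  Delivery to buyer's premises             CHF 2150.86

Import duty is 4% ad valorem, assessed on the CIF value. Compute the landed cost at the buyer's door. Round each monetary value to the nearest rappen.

FOB: the seller bears costs until goods are on board at the origin port; the buyer bears freight, insurance and all costs thereafter.
CIF value = FOB price + freight + insurance = 28775.44 + 5265.24 + 300.58 = 34341.26
Import duty = 34341.26 × 4% = 1373.65
Buyer bears: freight 5265.24 + insurance 300.58 + brokerage 221.10 + delivery 2150.86 + duty 1373.65 = 9311.43
Landed cost = invoice 28775.44 + 9311.43 = 38086.87

Total landed cost: CHF 38086.87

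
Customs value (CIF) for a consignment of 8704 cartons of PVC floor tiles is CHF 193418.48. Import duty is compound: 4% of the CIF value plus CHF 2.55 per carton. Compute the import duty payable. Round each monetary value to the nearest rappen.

Import duty: CHF 29931.94

Ad valorem component: 193418.48 × 4% = 7736.74
Specific component: 8704 × 2.55 = 22195.20
Import duty = 7736.74 + 22195.20 = 29931.94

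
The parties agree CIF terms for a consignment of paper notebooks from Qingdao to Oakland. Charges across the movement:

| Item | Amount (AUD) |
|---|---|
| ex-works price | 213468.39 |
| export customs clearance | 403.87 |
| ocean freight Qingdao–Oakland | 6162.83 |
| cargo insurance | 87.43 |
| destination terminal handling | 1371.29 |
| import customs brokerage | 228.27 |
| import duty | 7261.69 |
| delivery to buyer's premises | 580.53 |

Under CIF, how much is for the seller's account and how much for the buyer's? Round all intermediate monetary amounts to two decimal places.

CIF: the seller pays costs through ocean freight and marine insurance to the destination port.
Seller's account: goods 213468.39 + export clearance 403.87 + freight 6162.83 + insurance 87.43 = 220122.52
Buyer's account: destination terminal 1371.29 + brokerage 228.27 + duty 7261.69 + delivery 580.53 = 9441.78

Seller: AUD 220122.52; buyer: AUD 9441.78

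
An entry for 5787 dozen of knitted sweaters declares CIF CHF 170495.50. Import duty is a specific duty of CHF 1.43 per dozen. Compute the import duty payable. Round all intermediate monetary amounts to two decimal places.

Import duty = 5787 × 1.43 = 8275.41

Import duty: CHF 8275.41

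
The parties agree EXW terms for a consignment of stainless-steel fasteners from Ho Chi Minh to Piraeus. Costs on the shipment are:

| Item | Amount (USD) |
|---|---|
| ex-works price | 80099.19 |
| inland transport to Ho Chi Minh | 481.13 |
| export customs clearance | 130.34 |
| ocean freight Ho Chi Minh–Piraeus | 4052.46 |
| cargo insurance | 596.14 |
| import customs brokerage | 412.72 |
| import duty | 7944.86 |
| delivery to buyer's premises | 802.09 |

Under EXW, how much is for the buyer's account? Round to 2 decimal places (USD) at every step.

Buyer's account: USD 14419.74

EXW: the seller makes goods available at their premises; the buyer bears all onward costs.
Seller's account: goods 80099.19 = 80099.19
Buyer's account: inland to port 481.13 + export clearance 130.34 + freight 4052.46 + insurance 596.14 + brokerage 412.72 + duty 7944.86 + delivery 802.09 = 14419.74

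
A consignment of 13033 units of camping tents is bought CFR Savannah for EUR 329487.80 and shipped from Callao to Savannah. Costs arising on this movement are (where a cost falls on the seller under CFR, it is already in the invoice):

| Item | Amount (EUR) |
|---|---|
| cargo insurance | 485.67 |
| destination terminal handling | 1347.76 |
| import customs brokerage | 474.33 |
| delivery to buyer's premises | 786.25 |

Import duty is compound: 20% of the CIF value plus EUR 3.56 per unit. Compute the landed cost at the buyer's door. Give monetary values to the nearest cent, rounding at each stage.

Total landed cost: EUR 444973.98

CFR: the seller pays costs through ocean freight to the destination port, but not insurance.
CIF value = CFR price + insurance = 329487.80 + 485.67 = 329973.47
Ad valorem component: 329973.47 × 20% = 65994.69
Specific component: 13033 × 3.56 = 46397.48
Import duty = 65994.69 + 46397.48 = 112392.17
Buyer bears: insurance 485.67 + destination terminal 1347.76 + brokerage 474.33 + delivery 786.25 + duty 112392.17 = 115486.18
Landed cost = invoice 329487.80 + 115486.18 = 444973.98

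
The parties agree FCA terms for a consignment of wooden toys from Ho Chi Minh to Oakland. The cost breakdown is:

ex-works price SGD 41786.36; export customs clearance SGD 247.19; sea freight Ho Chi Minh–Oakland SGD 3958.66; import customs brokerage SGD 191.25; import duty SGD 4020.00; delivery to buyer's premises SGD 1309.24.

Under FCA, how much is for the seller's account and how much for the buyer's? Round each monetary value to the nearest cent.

Seller: SGD 42033.55; buyer: SGD 9479.15

FCA: the seller delivers export-cleared goods to the carrier; the buyer bears costs from that point.
Seller's account: goods 41786.36 + export clearance 247.19 = 42033.55
Buyer's account: freight 3958.66 + brokerage 191.25 + duty 4020.00 + delivery 1309.24 = 9479.15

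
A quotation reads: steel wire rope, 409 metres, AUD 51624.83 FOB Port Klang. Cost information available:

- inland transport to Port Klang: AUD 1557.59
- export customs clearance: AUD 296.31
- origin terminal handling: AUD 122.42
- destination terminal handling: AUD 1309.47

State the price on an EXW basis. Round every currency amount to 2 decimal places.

EXW price: AUD 49648.51

Not relevant to the conversion: destination terminal — on the buyer under both terms; not part of either seller's price.
From FOB to EXW, the seller no longer bears: inland to port, export clearance, origin terminal.
EXW price = 51624.83 − 1557.59 − 296.31 − 122.42 = 49648.51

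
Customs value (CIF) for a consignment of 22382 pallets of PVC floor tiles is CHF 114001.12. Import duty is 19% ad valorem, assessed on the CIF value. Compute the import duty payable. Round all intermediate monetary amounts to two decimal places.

Import duty: CHF 21660.21

Import duty = 114001.12 × 19% = 21660.21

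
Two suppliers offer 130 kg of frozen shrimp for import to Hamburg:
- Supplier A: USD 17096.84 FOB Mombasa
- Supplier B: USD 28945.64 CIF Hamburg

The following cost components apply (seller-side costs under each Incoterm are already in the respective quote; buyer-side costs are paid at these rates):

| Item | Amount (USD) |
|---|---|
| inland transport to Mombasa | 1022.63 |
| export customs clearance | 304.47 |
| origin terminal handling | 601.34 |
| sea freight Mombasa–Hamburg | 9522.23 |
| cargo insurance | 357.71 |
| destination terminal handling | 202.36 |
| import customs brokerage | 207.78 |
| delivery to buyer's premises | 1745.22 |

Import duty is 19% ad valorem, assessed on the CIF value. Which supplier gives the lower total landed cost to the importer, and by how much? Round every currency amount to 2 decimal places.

Supplier A (FOB):
CIF value = FOB price + freight + insurance = 17096.84 + 9522.23 + 357.71 = 26976.78
Import duty = 26976.78 × 19% = 5125.59
Buyer bears (A): 9522.23 + 357.71 + 202.36 + 207.78 + 1745.22 = 12035.30
Landed cost (A) = invoice 17096.84 + 12035.30 + duty 5125.59 = 34257.73
Supplier B (CIF):
The CIF price already equals the CIF value: 28945.64
Import duty = 28945.64 × 19% = 5499.67
Buyer bears (B): 202.36 + 207.78 + 1745.22 = 2155.36
Landed cost (B) = invoice 28945.64 + 2155.36 + duty 5499.67 = 36600.67
Difference = |34257.73 − 36600.67| = 2342.94

Supplier A is cheaper by USD 2342.94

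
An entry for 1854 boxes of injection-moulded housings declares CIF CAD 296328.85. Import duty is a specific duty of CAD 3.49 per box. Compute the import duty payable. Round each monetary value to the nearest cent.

Import duty: CAD 6470.46

Import duty = 1854 × 3.49 = 6470.46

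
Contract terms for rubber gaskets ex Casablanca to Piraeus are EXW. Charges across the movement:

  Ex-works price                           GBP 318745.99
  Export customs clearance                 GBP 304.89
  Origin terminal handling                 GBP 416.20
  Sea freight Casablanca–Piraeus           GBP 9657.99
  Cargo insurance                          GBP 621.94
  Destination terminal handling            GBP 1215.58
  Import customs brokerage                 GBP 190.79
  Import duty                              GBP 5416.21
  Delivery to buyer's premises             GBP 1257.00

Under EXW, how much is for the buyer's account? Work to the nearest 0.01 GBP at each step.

EXW: the seller makes goods available at their premises; the buyer bears all onward costs.
Seller's account: goods 318745.99 = 318745.99
Buyer's account: export clearance 304.89 + origin terminal 416.20 + freight 9657.99 + insurance 621.94 + destination terminal 1215.58 + brokerage 190.79 + duty 5416.21 + delivery 1257.00 = 19080.60

Buyer's account: GBP 19080.60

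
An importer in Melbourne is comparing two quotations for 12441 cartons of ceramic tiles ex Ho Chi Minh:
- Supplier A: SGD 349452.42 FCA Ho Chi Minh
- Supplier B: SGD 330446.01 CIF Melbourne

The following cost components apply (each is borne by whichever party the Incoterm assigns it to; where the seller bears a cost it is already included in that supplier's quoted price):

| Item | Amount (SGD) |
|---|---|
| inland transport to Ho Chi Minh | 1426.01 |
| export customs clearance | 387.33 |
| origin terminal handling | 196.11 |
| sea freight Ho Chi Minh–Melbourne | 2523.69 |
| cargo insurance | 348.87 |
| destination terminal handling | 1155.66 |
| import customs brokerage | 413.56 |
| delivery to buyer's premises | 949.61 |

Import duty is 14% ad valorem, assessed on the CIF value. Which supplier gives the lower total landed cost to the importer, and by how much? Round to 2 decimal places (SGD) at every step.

Supplier A (FCA):
CIF value = FCA price + origin terminal + freight + insurance = 349452.42 + 196.11 + 2523.69 + 348.87 = 352521.09
Import duty = 352521.09 × 14% = 49352.95
Buyer bears (A): 196.11 + 2523.69 + 348.87 + 1155.66 + 413.56 + 949.61 = 5587.50
Landed cost (A) = invoice 349452.42 + 5587.50 + duty 49352.95 = 404392.87
Supplier B (CIF):
The CIF price already equals the CIF value: 330446.01
Import duty = 330446.01 × 14% = 46262.44
Buyer bears (B): 1155.66 + 413.56 + 949.61 = 2518.83
Landed cost (B) = invoice 330446.01 + 2518.83 + duty 46262.44 = 379227.28
Difference = |404392.87 − 379227.28| = 25165.59

Supplier B is cheaper by SGD 25165.59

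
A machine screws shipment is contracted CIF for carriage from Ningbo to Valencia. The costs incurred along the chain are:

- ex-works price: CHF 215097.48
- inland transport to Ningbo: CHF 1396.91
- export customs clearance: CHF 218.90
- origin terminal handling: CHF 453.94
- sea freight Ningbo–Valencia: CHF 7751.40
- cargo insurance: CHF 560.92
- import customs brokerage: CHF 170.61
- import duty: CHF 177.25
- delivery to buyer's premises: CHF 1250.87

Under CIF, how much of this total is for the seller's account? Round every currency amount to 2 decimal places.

Seller's account: CHF 225479.55

CIF: the seller pays costs through ocean freight and marine insurance to the destination port.
Seller's account: goods 215097.48 + inland to port 1396.91 + export clearance 218.90 + origin terminal 453.94 + freight 7751.40 + insurance 560.92 = 225479.55
Buyer's account: brokerage 170.61 + duty 177.25 + delivery 1250.87 = 1598.73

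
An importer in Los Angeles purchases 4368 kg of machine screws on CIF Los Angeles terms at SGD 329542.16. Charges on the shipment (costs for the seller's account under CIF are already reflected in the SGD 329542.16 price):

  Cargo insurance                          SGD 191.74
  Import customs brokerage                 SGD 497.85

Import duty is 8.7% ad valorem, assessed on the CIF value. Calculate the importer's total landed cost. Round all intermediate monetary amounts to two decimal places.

Total landed cost: SGD 358710.18

CIF: the seller pays costs through ocean freight and marine insurance to the destination port.
Already in the invoice (seller's account under CIF): insurance — exclude.
The CIF price already equals the CIF value: 329542.16
Import duty = 329542.16 × 8.7% = 28670.17
Buyer bears: brokerage 497.85 + duty 28670.17 = 29168.02
Landed cost = invoice 329542.16 + 29168.02 = 358710.18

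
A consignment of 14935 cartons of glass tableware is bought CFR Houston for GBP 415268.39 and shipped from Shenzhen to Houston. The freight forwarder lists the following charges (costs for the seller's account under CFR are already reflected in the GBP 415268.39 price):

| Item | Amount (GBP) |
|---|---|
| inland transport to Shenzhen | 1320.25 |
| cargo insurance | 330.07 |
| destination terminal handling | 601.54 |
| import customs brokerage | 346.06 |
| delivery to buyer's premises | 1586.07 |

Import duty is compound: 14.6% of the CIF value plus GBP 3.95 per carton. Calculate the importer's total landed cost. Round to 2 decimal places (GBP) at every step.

Total landed cost: GBP 537802.76

CFR: the seller pays costs through ocean freight to the destination port, but not insurance.
Already in the invoice (seller's account under CFR): inland to port — exclude.
CIF value = CFR price + insurance = 415268.39 + 330.07 = 415598.46
Ad valorem component: 415598.46 × 14.6% = 60677.38
Specific component: 14935 × 3.95 = 58993.25
Import duty = 60677.38 + 58993.25 = 119670.63
Buyer bears: insurance 330.07 + destination terminal 601.54 + brokerage 346.06 + delivery 1586.07 + duty 119670.63 = 122534.37
Landed cost = invoice 415268.39 + 122534.37 = 537802.76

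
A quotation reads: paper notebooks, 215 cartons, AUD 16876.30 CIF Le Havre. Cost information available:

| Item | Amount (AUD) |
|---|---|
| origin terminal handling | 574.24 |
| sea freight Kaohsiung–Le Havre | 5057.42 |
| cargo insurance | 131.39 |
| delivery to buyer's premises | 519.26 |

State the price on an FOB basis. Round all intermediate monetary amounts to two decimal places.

FOB price: AUD 11687.49

Not relevant to the conversion: origin terminal — on the seller under both CIF and FOB; already in the CIF price and stays in the FOB price. delivery — on the buyer under both terms; not part of either seller's price.
From CIF to FOB, the seller no longer bears: freight, insurance.
FOB price = 16876.30 − 5057.42 − 131.39 = 11687.49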